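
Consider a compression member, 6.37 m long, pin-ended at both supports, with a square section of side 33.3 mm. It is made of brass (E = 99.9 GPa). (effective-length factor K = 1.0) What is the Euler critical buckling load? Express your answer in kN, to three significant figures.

I = a⁴/12 = 33.3⁴/12 = 1.025×10^5 mm⁴
I = 1.025×10^5 mm⁴ = 1.025×10^-7 m⁴
Effective length L_e = K·L = 1 × 6.37 = 6.370 m
P_cr = π²EI / L_e² = π² × 99.9×10⁹ × 1.025×10^-7 / 6.370² = 2.490×10^3 N

P_cr ≈ 2.49 kN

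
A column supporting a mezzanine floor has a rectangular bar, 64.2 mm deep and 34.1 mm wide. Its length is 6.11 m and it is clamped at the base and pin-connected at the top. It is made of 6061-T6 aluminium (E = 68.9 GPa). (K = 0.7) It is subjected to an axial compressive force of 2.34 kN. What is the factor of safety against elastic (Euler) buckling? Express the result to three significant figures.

n ≈ 3.37

Buckling occurs about the weak axis: I_min = h·b³/12 with b = 34.1 mm (the shorter side).
I_min = 64.2×34.1³/12 = 2.121×10^5 mm⁴
I = 2.121×10^5 mm⁴ = 2.121×10^-7 m⁴
Effective length L_e = K·L = 0.7 × 6.11 = 4.277 m
P_cr = π²EI / L_e² = π² × 68.9×10⁹ × 2.121×10^-7 / 4.277² = 7.886×10^3 N
Factor of safety n = P_cr / P = 7.8860 / 2.34 = 3.37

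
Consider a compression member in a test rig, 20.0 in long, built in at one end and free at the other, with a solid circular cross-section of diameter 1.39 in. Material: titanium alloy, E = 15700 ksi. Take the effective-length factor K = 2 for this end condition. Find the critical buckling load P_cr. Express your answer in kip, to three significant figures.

I = πd⁴/64 = π×1.39⁴/64 = 0.1832 in⁴
Effective length L_e = K·L = 2 × 20.0 = 40.00 in
P_cr = π²EI / L_e² = π² × 15700×10³ × 0.1832 / 40.00² = 1.775×10^4 lb

P_cr ≈ 17.7 kip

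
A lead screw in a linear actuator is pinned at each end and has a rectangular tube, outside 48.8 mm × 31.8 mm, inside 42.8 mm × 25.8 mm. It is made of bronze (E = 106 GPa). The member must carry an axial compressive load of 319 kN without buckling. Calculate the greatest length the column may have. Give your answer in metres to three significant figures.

L_max ≈ 0.477 m

Weak-axis I_min = (h_o·b_o³ − h_i·b_i³)/12 with b_o = 31.8, b_i = 25.80 mm (shorter outer/inner sides).
I_min = (48.8×31.8³ − 42.80×25.80³)/12 = 6.952×10^4 mm⁴
I = 6.952×10^-8 m⁴
At the buckling limit P_cr = P = 3.190×10^5 N
From P_cr = π²EI/(K·L)²:  L = (1/K)·√(π²EI/P_cr) = (1/1)·√(π²×1.06×10^11×6.952×10^-8/3.190×10^5)
L = 0.477 m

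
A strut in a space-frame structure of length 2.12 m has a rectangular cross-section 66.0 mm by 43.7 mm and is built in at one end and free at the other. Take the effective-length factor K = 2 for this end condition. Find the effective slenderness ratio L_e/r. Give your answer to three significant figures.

For a rectangle r_min = b/√12 = 43.7/√12 = 12.62 mm
L_e = K·L = 2 × 2.12 m = 4.240 m = 4240.0 mm
λ = L_e / r_min = 4240.0 / 12.62 = 336

λ ≈ 336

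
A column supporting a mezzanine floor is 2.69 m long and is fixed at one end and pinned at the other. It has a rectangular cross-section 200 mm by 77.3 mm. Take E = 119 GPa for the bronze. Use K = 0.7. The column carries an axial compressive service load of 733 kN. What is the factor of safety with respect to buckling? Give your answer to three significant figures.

n ≈ 3.48

Buckling occurs about the weak axis: I_min = h·b³/12 with b = 77.3 mm (the shorter side).
I_min = 200×77.3³/12 = 7.698×10^6 mm⁴
I = 7.698×10^6 mm⁴ = 7.698×10^-6 m⁴
Effective length L_e = K·L = 0.7 × 2.69 = 1.883 m
P_cr = π²EI / L_e² = π² × 119×10⁹ × 7.698×10^-6 / 1.883² = 2.550×10^6 N
Factor of safety n = P_cr / P = 2550.0 / 733 = 3.48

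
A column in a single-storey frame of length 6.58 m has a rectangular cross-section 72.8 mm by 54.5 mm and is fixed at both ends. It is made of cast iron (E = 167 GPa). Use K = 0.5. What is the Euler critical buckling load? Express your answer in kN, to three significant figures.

Buckling occurs about the weak axis: I_min = h·b³/12 with b = 54.5 mm (the shorter side).
I_min = 72.8×54.5³/12 = 9.821×10^5 mm⁴
I = 9.821×10^5 mm⁴ = 9.821×10^-7 m⁴
Effective length L_e = K·L = 0.5 × 6.58 = 3.290 m
P_cr = π²EI / L_e² = π² × 167×10⁹ × 9.821×10^-7 / 3.290² = 1.495×10^5 N

P_cr ≈ 150 kN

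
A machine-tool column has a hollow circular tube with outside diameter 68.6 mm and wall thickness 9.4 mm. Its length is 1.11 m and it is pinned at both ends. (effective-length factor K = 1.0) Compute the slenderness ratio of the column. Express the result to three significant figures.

λ ≈ 52.4

Inner diameter d_i = 68.6 − 2×9.4 = 49.80 mm
I = π(d_o⁴ − d_i⁴)/64 = π(68.6⁴ − 49.80⁴)/64 = 7.852×10^5 mm⁴
A = 1.748×10^3 mm²;  r_min = √(I/A) = √(7.852×10^5/1.748×10^3) = 21.19 mm
L_e = K·L = 1 × 1.11 m = 1.110 m = 1110.0 mm
λ = L_e / r_min = 1110.0 / 21.19 = 52.4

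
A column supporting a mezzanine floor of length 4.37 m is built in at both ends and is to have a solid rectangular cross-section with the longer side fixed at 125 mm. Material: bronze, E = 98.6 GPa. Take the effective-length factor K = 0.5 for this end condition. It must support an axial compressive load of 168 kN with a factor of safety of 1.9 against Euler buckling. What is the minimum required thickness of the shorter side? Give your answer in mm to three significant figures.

b ≈ 53.2 mm

Required P_cr = n·P = 1.9 × 168 = 319.2 kN
L_e = K·L = 0.5 × 4.37 = 2.185 m
Required I = P_cr·L_e²/(π²E) = 3.192×10^5 × 2.185² / (π² × 9.86×10^10) = 1.566×10^-6 m⁴
I_req = 1.566×10^6 mm⁴
Rectangle, weak axis: I_min = h·b³/12 with h = 125 mm fixed  ⇒  b = (12I/h)^(1/3) = 53.2 mm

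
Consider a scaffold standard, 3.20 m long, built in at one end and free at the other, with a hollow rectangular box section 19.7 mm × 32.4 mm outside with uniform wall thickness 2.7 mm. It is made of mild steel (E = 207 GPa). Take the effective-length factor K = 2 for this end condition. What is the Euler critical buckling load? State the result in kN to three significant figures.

P_cr ≈ 0.701 kN

Inner dimensions: h_i = 32.4 − 2×2.7 = 27.00 mm, b_i = 19.7 − 2×2.7 = 14.30 mm
Weak-axis I_min = (h_o·b_o³ − h_i·b_i³)/12 with b_o = 19.7, b_i = 14.30 mm (shorter outer/inner sides).
I_min = (32.4×19.7³ − 27.00×14.30³)/12 = 1.406×10^4 mm⁴
I = 1.406×10^4 mm⁴ = 1.406×10^-8 m⁴
Effective length L_e = K·L = 2 × 3.20 = 6.400 m
P_cr = π²EI / L_e² = π² × 207×10⁹ × 1.406×10^-8 / 6.400² = 701.4 N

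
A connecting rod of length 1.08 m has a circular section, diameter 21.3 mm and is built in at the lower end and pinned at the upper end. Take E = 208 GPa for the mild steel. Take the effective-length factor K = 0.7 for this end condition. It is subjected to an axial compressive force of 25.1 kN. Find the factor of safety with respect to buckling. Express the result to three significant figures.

n ≈ 1.45

I = πd⁴/64 = π×21.3⁴/64 = 1.010×10^4 mm⁴
I = 1.010×10^4 mm⁴ = 1.010×10^-8 m⁴
Effective length L_e = K·L = 0.7 × 1.08 = 0.7560 m
P_cr = π²EI / L_e² = π² × 208×10⁹ × 1.010×10^-8 / 0.7560² = 3.629×10^4 N
Factor of safety n = P_cr / P = 36.292 / 25.1 = 1.45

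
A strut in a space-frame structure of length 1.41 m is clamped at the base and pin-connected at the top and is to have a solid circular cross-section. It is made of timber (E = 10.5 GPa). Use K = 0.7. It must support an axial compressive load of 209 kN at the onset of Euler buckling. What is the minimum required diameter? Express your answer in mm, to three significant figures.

L_e = K·L = 0.7 × 1.41 = 0.9870 m
Required I = P_cr·L_e²/(π²E) = 2.090×10^5 × 0.9870² / (π² × 1.05×10^10) = 1.965×10^-6 m⁴
I_req = 1.965×10^6 mm⁴
Solid circle: I = πd⁴/64  ⇒  d = (64I/π)^(1/4) = (64×1.965×10^6/π)^(1/4) = 79.5 mm

d ≈ 79.5 mm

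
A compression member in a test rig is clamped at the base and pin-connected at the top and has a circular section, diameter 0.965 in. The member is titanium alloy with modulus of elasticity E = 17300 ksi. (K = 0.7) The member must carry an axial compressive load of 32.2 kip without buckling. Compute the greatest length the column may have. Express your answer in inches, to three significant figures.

I = πd⁴/64 = π×0.965⁴/64 = 4.257×10^-2 in⁴
At the buckling limit P_cr = P = 3.220×10^4 lb
From P_cr = π²EI/(K·L)²:  L = (1/K)·√(π²EI/P_cr) = (1/0.7)·√(π²×1.73×10^7×4.257×10^-2/3.220×10^4)
L = 21.5 in

L_max ≈ 21.5 in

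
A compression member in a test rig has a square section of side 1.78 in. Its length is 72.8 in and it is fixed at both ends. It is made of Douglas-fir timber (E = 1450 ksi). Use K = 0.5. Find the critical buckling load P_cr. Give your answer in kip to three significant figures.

I = a⁴/12 = 1.78⁴/12 = 0.8366 in⁴
Effective length L_e = K·L = 0.5 × 72.8 = 36.40 in
P_cr = π²EI / L_e² = π² × 1450×10³ × 0.8366 / 36.40² = 9.036×10^3 lb

P_cr ≈ 9.04 kip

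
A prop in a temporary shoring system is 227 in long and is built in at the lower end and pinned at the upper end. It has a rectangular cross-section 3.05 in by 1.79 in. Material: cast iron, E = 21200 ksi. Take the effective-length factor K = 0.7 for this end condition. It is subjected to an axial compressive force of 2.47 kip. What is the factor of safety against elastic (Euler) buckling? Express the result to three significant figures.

Buckling occurs about the weak axis: I_min = h·b³/12 with b = 1.79 in (the shorter side).
I_min = 3.05×1.79³/12 = 1.458 in⁴
Effective length L_e = K·L = 0.7 × 227 = 158.9 in
P_cr = π²EI / L_e² = π² × 21200×10³ × 1.458 / 158.9² = 1.208×10^4 lb
Factor of safety n = P_cr / P = 12.080 / 2.47 = 4.89

n ≈ 4.89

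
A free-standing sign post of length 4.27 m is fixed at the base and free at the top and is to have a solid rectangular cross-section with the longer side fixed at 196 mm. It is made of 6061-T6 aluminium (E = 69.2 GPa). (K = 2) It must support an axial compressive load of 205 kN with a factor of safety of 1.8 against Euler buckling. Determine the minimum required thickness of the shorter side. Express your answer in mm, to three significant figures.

b ≈ 134 mm

Required P_cr = n·P = 1.8 × 205 = 369.0 kN
L_e = K·L = 2 × 4.27 = 8.540 m
Required I = P_cr·L_e²/(π²E) = 3.690×10^5 × 8.540² / (π² × 6.92×10^10) = 3.940×10^-5 m⁴
I_req = 3.940×10^7 mm⁴
Rectangle, weak axis: I_min = h·b³/12 with h = 196 mm fixed  ⇒  b = (12I/h)^(1/3) = 134 mm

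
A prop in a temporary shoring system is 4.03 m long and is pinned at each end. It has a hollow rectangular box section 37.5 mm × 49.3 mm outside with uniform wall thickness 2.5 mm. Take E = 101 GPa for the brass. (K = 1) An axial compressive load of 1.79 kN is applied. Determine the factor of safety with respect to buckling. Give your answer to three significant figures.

n ≈ 3.08

Inner dimensions: h_i = 49.3 − 2×2.5 = 44.30 mm, b_i = 37.5 − 2×2.5 = 32.50 mm
Weak-axis I_min = (h_o·b_o³ − h_i·b_i³)/12 with b_o = 37.5, b_i = 32.50 mm (shorter outer/inner sides).
I_min = (49.3×37.5³ − 44.30×32.50³)/12 = 8.992×10^4 mm⁴
I = 8.992×10^4 mm⁴ = 8.992×10^-8 m⁴
Effective length L_e = K·L = 1 × 4.03 = 4.030 m
P_cr = π²EI / L_e² = π² × 101×10⁹ × 8.992×10^-8 / 4.030² = 5.519×10^3 N
Factor of safety n = P_cr / P = 5.5192 / 1.79 = 3.08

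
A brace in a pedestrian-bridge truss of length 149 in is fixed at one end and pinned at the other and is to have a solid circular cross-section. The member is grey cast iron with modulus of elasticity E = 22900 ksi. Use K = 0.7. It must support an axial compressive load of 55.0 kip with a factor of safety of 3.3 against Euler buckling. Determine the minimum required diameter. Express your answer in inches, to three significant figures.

Required P_cr = n·P = 3.3 × 55.0 = 181.5 kip
L_e = K·L = 0.7 × 149 = 104.3 in
Required I = P_cr·L_e²/(π²E) = 1.815×10^5 × 104.3² / (π² × 2.29×10^7) = 8.736 in⁴
Solid circle: I = πd⁴/64  ⇒  d = (64I/π)^(1/4) = (64×8.736/π)^(1/4) = 3.65 in

d ≈ 3.65 in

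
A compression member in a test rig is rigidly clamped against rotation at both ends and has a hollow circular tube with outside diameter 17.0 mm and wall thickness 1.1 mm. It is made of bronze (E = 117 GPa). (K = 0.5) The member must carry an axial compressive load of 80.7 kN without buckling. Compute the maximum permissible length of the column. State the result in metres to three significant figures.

L_max ≈ 0.316 m

Inner diameter d_i = 17.0 − 2×1.1 = 14.80 mm
I = π(d_o⁴ − d_i⁴)/64 = π(17.0⁴ − 14.80⁴)/64 = 1.745×10^3 mm⁴
I = 1.745×10^-9 m⁴
At the buckling limit P_cr = P = 8.070×10^4 N
From P_cr = π²EI/(K·L)²:  L = (1/K)·√(π²EI/P_cr) = (1/0.5)·√(π²×1.17×10^11×1.745×10^-9/8.070×10^4)
L = 0.316 m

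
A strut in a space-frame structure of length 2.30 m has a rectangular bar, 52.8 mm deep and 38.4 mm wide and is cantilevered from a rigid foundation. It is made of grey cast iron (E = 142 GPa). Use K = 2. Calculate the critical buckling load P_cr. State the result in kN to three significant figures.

P_cr ≈ 16.5 kN

Buckling occurs about the weak axis: I_min = h·b³/12 with b = 38.4 mm (the shorter side).
I_min = 52.8×38.4³/12 = 2.491×10^5 mm⁴
I = 2.491×10^5 mm⁴ = 2.491×10^-7 m⁴
Effective length L_e = K·L = 2 × 2.30 = 4.600 m
P_cr = π²EI / L_e² = π² × 142×10⁹ × 2.491×10^-7 / 4.600² = 1.650×10^4 N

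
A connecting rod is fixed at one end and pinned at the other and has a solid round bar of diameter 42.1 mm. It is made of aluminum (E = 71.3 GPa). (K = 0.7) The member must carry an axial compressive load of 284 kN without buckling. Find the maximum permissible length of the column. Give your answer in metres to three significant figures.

I = πd⁴/64 = π×42.1⁴/64 = 1.542×10^5 mm⁴
I = 1.542×10^-7 m⁴
At the buckling limit P_cr = P = 2.840×10^5 N
From P_cr = π²EI/(K·L)²:  L = (1/K)·√(π²EI/P_cr) = (1/0.7)·√(π²×7.13×10^10×1.542×10^-7/2.840×10^5)
L = 0.883 m

L_max ≈ 0.883 m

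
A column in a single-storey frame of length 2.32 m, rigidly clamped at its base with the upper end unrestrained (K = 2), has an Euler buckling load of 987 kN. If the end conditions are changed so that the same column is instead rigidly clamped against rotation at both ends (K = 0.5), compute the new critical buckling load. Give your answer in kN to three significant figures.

P_cr ≈ 15800 kN

P_cr ∝ 1/K², so P_cr,new = P_cr,old × (K_old/K_new)² = 987 × (2/0.5)²
= 987 × 16.00 = 15800 kN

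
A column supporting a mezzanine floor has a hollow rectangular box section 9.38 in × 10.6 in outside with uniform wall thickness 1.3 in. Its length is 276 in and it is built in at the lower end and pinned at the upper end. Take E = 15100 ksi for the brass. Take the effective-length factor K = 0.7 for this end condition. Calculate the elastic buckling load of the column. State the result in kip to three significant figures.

Inner dimensions: h_i = 10.6 − 2×1.3 = 8.000 in, b_i = 9.38 − 2×1.3 = 6.780 in
Weak-axis I_min = (h_o·b_o³ − h_i·b_i³)/12 with b_o = 9.38, b_i = 6.780 in (shorter outer/inner sides).
I_min = (10.6×9.38³ − 8.000×6.780³)/12 = 521.2 in⁴
Effective length L_e = K·L = 0.7 × 276 = 193.2 in
P_cr = π²EI / L_e² = π² × 15100×10³ × 521.2 / 193.2² = 2.081×10^6 lb

P_cr ≈ 2080 kip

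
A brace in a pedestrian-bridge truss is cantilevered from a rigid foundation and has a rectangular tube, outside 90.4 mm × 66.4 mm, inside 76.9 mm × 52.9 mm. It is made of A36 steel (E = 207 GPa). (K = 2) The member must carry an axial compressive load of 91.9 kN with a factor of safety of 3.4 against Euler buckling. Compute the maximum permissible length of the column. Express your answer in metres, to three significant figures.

L_max ≈ 1.43 m

Weak-axis I_min = (h_o·b_o³ − h_i·b_i³)/12 with b_o = 66.4, b_i = 52.90 mm (shorter outer/inner sides).
I_min = (90.4×66.4³ − 76.90×52.90³)/12 = 1.257×10^6 mm⁴
I = 1.257×10^-6 m⁴
Required critical load P_cr = n·P = 3.4 × 91.9 = 312.5 kN = 3.125×10^5 N
From P_cr = π²EI/(K·L)²:  L = (1/K)·√(π²EI/P_cr) = (1/2)·√(π²×2.07×10^11×1.257×10^-6/3.125×10^5)
L = 1.43 m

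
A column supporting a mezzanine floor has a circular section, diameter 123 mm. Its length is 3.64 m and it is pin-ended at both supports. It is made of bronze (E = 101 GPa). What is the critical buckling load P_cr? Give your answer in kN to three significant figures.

P_cr ≈ 845 kN

I = πd⁴/64 = π×123⁴/64 = 1.124×10^7 mm⁴
I = 1.124×10^7 mm⁴ = 1.124×10^-5 m⁴
Effective length L_e = K·L = 1 × 3.64 = 3.640 m
P_cr = π²EI / L_e² = π² × 101×10⁹ × 1.124×10^-5 / 3.640² = 8.453×10^5 N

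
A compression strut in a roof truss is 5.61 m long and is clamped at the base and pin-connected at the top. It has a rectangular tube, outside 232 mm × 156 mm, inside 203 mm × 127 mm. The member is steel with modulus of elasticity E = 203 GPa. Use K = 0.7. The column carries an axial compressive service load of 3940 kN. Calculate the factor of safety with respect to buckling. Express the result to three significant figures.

n ≈ 1.28

Weak-axis I_min = (h_o·b_o³ − h_i·b_i³)/12 with b_o = 156, b_i = 127.0 mm (shorter outer/inner sides).
I_min = (232×156³ − 203.0×127.0³)/12 = 3.875×10^7 mm⁴
I = 3.875×10^7 mm⁴ = 3.875×10^-5 m⁴
Effective length L_e = K·L = 0.7 × 5.61 = 3.927 m
P_cr = π²EI / L_e² = π² × 203×10⁹ × 3.875×10^-5 / 3.927² = 5.034×10^6 N
Factor of safety n = P_cr / P = 5033.8 / 3940 = 1.28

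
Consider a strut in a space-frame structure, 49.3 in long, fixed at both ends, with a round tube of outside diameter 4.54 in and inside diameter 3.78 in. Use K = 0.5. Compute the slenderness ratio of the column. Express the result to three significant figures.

λ ≈ 16.7

d_o = 4.54 in, d_i = 3.78 in
I = π(d_o⁴ − d_i⁴)/64 = π(4.54⁴ − 3.780⁴)/64 = 10.83 in⁴
A = 4.966 in²;  r_min = √(I/A) = √(10.83/4.966) = 1.477 in
L_e = K·L = 0.5 × 49.3 = 24.65 in
λ = L_e / r_min = 24.650 / 1.477 = 16.7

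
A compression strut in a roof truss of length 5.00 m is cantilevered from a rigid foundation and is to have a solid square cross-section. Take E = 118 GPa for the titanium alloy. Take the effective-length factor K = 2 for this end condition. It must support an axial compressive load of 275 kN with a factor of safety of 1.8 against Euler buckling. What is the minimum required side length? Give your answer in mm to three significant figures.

a ≈ 150 mm

Required P_cr = n·P = 1.8 × 275 = 495.0 kN
L_e = K·L = 2 × 5.00 = 10.00 m
Required I = P_cr·L_e²/(π²E) = 4.950×10^5 × 10.00² / (π² × 1.18×10^11) = 4.250×10^-5 m⁴
I_req = 4.250×10^7 mm⁴
Solid square: I = a⁴/12  ⇒  a = (12I)^(1/4) = (12×4.250×10^7)^(1/4) = 150 mm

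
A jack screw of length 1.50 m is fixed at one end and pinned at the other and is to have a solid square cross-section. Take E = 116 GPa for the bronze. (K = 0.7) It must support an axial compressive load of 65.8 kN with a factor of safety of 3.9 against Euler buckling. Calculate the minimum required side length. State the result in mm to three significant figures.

Required P_cr = n·P = 3.9 × 65.8 = 256.6 kN
L_e = K·L = 0.7 × 1.50 = 1.050 m
Required I = P_cr·L_e²/(π²E) = 2.566×10^5 × 1.050² / (π² × 1.16×10^11) = 2.471×10^-7 m⁴
I_req = 2.471×10^5 mm⁴
Solid square: I = a⁴/12  ⇒  a = (12I)^(1/4) = (12×2.471×10^5)^(1/4) = 41.5 mm

a ≈ 41.5 mm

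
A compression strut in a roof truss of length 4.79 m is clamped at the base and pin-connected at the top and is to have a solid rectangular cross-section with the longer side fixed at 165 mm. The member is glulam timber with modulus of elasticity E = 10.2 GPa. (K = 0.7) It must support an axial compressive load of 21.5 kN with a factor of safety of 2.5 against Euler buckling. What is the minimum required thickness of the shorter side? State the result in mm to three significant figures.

Required P_cr = n·P = 2.5 × 21.5 = 53.75 kN
L_e = K·L = 0.7 × 4.79 = 3.353 m
Required I = P_cr·L_e²/(π²E) = 5.375×10^4 × 3.353² / (π² × 1.02×10^10) = 6.003×10^-6 m⁴
I_req = 6.003×10^6 mm⁴
Rectangle, weak axis: I_min = h·b³/12 with h = 165 mm fixed  ⇒  b = (12I/h)^(1/3) = 75.9 mm

b ≈ 75.9 mm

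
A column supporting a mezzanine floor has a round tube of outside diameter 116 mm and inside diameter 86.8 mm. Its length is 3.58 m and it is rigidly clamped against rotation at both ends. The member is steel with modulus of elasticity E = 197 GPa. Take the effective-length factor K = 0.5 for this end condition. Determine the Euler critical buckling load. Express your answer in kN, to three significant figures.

d_o = 116 mm, d_i = 86.8 mm
I = π(d_o⁴ − d_i⁴)/64 = π(116⁴ − 86.80⁴)/64 = 6.102×10^6 mm⁴
I = 6.102×10^6 mm⁴ = 6.102×10^-6 m⁴
Effective length L_e = K·L = 0.5 × 3.58 = 1.790 m
P_cr = π²EI / L_e² = π² × 197×10⁹ × 6.102×10^-6 / 1.790² = 3.703×10^6 N

P_cr ≈ 3700 kN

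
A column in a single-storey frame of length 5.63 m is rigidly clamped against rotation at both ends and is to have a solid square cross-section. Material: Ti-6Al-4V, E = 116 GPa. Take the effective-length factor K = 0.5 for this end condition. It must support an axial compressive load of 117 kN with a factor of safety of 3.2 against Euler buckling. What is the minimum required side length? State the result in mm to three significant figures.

a ≈ 74.7 mm

Required P_cr = n·P = 3.2 × 117 = 374.4 kN
L_e = K·L = 0.5 × 5.63 = 2.815 m
Required I = P_cr·L_e²/(π²E) = 3.744×10^5 × 2.815² / (π² × 1.16×10^11) = 2.591×10^-6 m⁴
I_req = 2.591×10^6 mm⁴
Solid square: I = a⁴/12  ⇒  a = (12I)^(1/4) = (12×2.591×10^6)^(1/4) = 74.7 mm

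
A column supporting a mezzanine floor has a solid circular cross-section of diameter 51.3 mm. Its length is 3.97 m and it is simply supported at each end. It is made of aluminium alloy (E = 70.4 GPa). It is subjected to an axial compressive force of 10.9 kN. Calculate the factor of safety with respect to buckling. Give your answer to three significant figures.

I = πd⁴/64 = π×51.3⁴/64 = 3.400×10^5 mm⁴
I = 3.400×10^5 mm⁴ = 3.400×10^-7 m⁴
Effective length L_e = K·L = 1 × 3.97 = 3.970 m
P_cr = π²EI / L_e² = π² × 70.4×10⁹ × 3.400×10^-7 / 3.970² = 1.499×10^4 N
Factor of safety n = P_cr / P = 14.988 / 10.9 = 1.38

n ≈ 1.38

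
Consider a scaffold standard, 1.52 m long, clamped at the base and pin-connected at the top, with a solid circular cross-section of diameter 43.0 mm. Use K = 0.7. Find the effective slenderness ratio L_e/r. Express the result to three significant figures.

I = πd⁴/64 = π×43.0⁴/64 = 1.678×10^5 mm⁴
A = 1.452×10^3 mm²;  r_min = √(I/A) = √(1.678×10^5/1.452×10^3) = 10.75 mm
L_e = K·L = 0.7 × 1.52 m = 1.064 m = 1064.0 mm
λ = L_e / r_min = 1064.0 / 10.75 = 99.0

λ ≈ 99.0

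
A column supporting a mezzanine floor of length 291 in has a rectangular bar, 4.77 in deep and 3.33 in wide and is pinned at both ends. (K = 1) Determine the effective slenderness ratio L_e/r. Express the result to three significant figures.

λ ≈ 303

For a rectangle r_min = b/√12 = 3.33/√12 = 0.9613 in
L_e = K·L = 1 × 291 = 291.0 in
λ = L_e / r_min = 291.00 / 0.9613 = 303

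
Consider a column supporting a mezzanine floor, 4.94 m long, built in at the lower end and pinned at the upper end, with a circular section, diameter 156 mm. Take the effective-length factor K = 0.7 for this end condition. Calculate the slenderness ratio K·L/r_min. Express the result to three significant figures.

λ ≈ 88.7

I = πd⁴/64 = π×156⁴/64 = 2.907×10^7 mm⁴
A = 1.911×10^4 mm²;  r_min = √(I/A) = √(2.907×10^7/1.911×10^4) = 39.00 mm
L_e = K·L = 0.7 × 4.94 m = 3.458 m = 3458.0 mm
λ = L_e / r_min = 3458.0 / 39.00 = 88.7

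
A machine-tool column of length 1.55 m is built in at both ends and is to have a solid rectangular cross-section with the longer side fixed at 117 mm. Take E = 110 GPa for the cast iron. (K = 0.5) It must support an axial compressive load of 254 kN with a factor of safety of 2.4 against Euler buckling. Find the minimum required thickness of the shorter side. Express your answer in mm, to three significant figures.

b ≈ 32.6 mm

Required P_cr = n·P = 2.4 × 254 = 609.6 kN
L_e = K·L = 0.5 × 1.55 = 0.7750 m
Required I = P_cr·L_e²/(π²E) = 6.096×10^5 × 0.7750² / (π² × 1.10×10^11) = 3.373×10^-7 m⁴
I_req = 3.373×10^5 mm⁴
Rectangle, weak axis: I_min = h·b³/12 with h = 117 mm fixed  ⇒  b = (12I/h)^(1/3) = 32.6 mm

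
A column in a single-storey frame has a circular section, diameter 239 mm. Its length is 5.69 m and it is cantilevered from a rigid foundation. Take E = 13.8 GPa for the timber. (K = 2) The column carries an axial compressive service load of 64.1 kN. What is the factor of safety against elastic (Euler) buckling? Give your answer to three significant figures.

I = πd⁴/64 = π×239⁴/64 = 1.602×10^8 mm⁴
I = 1.602×10^8 mm⁴ = 1.602×10^-4 m⁴
Effective length L_e = K·L = 2 × 5.69 = 11.38 m
P_cr = π²EI / L_e² = π² × 13.8×10⁹ × 1.602×10^-4 / 11.38² = 1.684×10^5 N
Factor of safety n = P_cr / P = 168.44 / 64.1 = 2.63

n ≈ 2.63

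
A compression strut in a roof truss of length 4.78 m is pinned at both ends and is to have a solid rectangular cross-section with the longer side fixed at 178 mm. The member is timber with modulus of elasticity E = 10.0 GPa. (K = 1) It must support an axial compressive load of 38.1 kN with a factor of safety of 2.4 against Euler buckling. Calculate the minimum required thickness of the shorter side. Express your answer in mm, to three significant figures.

Required P_cr = n·P = 2.4 × 38.1 = 91.44 kN
L_e = K·L = 1 × 4.78 = 4.780 m
Required I = P_cr·L_e²/(π²E) = 9.144×10^4 × 4.780² / (π² × 1.00×10^10) = 2.117×10^-5 m⁴
I_req = 2.117×10^7 mm⁴
Rectangle, weak axis: I_min = h·b³/12 with h = 178 mm fixed  ⇒  b = (12I/h)^(1/3) = 113 mm

b ≈ 113 mm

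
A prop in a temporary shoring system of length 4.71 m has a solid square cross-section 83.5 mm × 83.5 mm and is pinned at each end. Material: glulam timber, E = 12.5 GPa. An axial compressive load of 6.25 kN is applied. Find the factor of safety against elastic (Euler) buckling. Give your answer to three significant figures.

n ≈ 3.60

I = a⁴/12 = 83.5⁴/12 = 4.051×10^6 mm⁴
I = 4.051×10^6 mm⁴ = 4.051×10^-6 m⁴
Effective length L_e = K·L = 1 × 4.71 = 4.710 m
P_cr = π²EI / L_e² = π² × 12.5×10⁹ × 4.051×10^-6 / 4.710² = 2.253×10^4 N
Factor of safety n = P_cr / P = 22.529 / 6.25 = 3.60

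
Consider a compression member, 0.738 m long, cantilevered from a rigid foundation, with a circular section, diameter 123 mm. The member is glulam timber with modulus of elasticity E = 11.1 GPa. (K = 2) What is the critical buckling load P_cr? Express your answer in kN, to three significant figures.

I = πd⁴/64 = π×123⁴/64 = 1.124×10^7 mm⁴
I = 1.124×10^7 mm⁴ = 1.124×10^-5 m⁴
Effective length L_e = K·L = 2 × 0.738 = 1.476 m
P_cr = π²EI / L_e² = π² × 11.1×10⁹ × 1.124×10^-5 / 1.476² = 5.650×10^5 N

P_cr ≈ 565 kN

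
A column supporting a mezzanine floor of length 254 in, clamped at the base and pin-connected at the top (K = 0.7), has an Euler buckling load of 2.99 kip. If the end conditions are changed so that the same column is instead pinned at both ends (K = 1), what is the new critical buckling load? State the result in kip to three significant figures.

P_cr ≈ 1.47 kip

P_cr ∝ 1/K², so P_cr,new = P_cr,old × (K_old/K_new)² = 2.99 × (0.7/1)²
= 2.99 × 0.4900 = 1.47 kip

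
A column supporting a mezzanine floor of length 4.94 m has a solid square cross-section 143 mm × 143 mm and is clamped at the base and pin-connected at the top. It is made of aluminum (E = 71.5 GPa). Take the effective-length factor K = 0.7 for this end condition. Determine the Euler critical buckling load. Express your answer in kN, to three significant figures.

P_cr ≈ 2060 kN

I = a⁴/12 = 143⁴/12 = 3.485×10^7 mm⁴
I = 3.485×10^7 mm⁴ = 3.485×10^-5 m⁴
Effective length L_e = K·L = 0.7 × 4.94 = 3.458 m
P_cr = π²EI / L_e² = π² × 71.5×10⁹ × 3.485×10^-5 / 3.458² = 2.056×10^6 N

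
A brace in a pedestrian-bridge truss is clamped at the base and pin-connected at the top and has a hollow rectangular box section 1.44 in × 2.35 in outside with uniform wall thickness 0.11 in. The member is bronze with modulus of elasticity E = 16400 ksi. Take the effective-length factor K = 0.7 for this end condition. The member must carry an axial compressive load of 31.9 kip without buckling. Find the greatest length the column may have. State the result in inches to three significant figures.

L_max ≈ 52.1 in

Inner dimensions: h_i = 2.35 − 2×0.11 = 2.130 in, b_i = 1.44 − 2×0.11 = 1.220 in
Weak-axis I_min = (h_o·b_o³ − h_i·b_i³)/12 with b_o = 1.44, b_i = 1.220 in (shorter outer/inner sides).
I_min = (2.35×1.44³ − 2.130×1.220³)/12 = 0.2624 in⁴
At the buckling limit P_cr = P = 3.190×10^4 lb
From P_cr = π²EI/(K·L)²:  L = (1/K)·√(π²EI/P_cr) = (1/0.7)·√(π²×1.64×10^7×0.2624/3.190×10^4)
L = 52.1 in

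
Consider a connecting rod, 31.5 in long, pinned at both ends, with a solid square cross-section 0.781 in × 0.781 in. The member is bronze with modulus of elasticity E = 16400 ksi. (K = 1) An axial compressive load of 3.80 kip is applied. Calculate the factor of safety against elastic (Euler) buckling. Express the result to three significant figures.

I = a⁴/12 = 0.781⁴/12 = 3.100×10^-2 in⁴
Effective length L_e = K·L = 1 × 31.5 = 31.50 in
P_cr = π²EI / L_e² = π² × 16400×10³ × 3.100×10^-2 / 31.50² = 5.058×10^3 lb
Factor of safety n = P_cr / P = 5.0576 / 3.80 = 1.33

n ≈ 1.33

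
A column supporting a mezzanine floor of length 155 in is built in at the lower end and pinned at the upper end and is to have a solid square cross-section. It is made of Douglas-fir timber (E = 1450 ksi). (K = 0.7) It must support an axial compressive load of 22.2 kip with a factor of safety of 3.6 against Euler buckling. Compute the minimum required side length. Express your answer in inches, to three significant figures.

Required P_cr = n·P = 3.6 × 22.2 = 79.92 kip
L_e = K·L = 0.7 × 155 = 108.5 in
Required I = P_cr·L_e²/(π²E) = 7.992×10^4 × 108.5² / (π² × 1.45×10^6) = 65.74 in⁴
Solid square: I = a⁴/12  ⇒  a = (12I)^(1/4) = (12×65.74)^(1/4) = 5.30 in

a ≈ 5.30 in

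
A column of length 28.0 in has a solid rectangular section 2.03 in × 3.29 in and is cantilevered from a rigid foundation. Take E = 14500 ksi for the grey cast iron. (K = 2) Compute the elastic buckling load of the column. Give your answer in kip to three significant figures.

Buckling occurs about the weak axis: I_min = h·b³/12 with b = 2.03 in (the shorter side).
I_min = 3.29×2.03³/12 = 2.294 in⁴
Effective length L_e = K·L = 2 × 28.0 = 56.00 in
P_cr = π²EI / L_e² = π² × 14500×10³ × 2.294 / 56.00² = 1.047×10^5 lb

P_cr ≈ 105 kip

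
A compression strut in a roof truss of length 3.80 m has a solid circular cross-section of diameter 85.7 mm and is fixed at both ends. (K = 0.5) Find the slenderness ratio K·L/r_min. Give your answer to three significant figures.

λ ≈ 88.7

I = πd⁴/64 = π×85.7⁴/64 = 2.648×10^6 mm⁴
A = 5.768×10^3 mm²;  r_min = √(I/A) = √(2.648×10^6/5.768×10^3) = 21.42 mm
L_e = K·L = 0.5 × 3.80 m = 1.900 m = 1900.0 mm
λ = L_e / r_min = 1900.0 / 21.42 = 88.7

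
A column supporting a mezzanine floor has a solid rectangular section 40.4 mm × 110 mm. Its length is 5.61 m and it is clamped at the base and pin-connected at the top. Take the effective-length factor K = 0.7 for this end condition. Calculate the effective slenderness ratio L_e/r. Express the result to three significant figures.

λ ≈ 337

For a rectangle r_min = b/√12 = 40.4/√12 = 11.66 mm
L_e = K·L = 0.7 × 5.61 m = 3.927 m = 3927.0 mm
λ = L_e / r_min = 3927.0 / 11.66 = 337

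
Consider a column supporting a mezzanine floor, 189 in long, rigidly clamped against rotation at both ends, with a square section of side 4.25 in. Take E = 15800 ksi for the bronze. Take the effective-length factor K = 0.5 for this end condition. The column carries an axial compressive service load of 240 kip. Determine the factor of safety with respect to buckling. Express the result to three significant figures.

I = a⁴/12 = 4.25⁴/12 = 27.19 in⁴
Effective length L_e = K·L = 0.5 × 189 = 94.50 in
P_cr = π²EI / L_e² = π² × 15800×10³ × 27.19 / 94.50² = 4.748×10^5 lb
Factor of safety n = P_cr / P = 474.75 / 240 = 1.98

n ≈ 1.98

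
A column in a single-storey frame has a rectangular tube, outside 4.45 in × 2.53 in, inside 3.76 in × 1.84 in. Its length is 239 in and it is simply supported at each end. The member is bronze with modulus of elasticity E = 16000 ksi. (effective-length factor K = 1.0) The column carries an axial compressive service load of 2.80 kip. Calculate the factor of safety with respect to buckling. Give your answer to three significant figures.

Weak-axis I_min = (h_o·b_o³ − h_i·b_i³)/12 with b_o = 2.53, b_i = 1.840 in (shorter outer/inner sides).
I_min = (4.45×2.53³ − 3.760×1.840³)/12 = 4.053 in⁴
Effective length L_e = K·L = 1 × 239 = 239.0 in
P_cr = π²EI / L_e² = π² × 16000×10³ × 4.053 / 239.0² = 1.121×10^4 lb
Factor of safety n = P_cr / P = 11.206 / 2.80 = 4.00

n ≈ 4.00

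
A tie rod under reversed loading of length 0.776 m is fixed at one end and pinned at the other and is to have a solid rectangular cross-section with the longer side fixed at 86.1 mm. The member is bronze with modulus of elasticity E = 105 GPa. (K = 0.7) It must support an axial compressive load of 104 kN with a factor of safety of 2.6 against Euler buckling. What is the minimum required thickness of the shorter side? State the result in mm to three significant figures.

b ≈ 22.1 mm

Required P_cr = n·P = 2.6 × 104 = 270.4 kN
L_e = K·L = 0.7 × 0.776 = 0.5432 m
Required I = P_cr·L_e²/(π²E) = 2.704×10^5 × 0.5432² / (π² × 1.05×10^11) = 7.699×10^-8 m⁴
I_req = 7.699×10^4 mm⁴
Rectangle, weak axis: I_min = h·b³/12 with h = 86.1 mm fixed  ⇒  b = (12I/h)^(1/3) = 22.1 mm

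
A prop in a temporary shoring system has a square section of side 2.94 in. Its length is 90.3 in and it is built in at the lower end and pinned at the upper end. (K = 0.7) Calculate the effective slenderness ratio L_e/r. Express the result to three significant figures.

λ ≈ 74.5

For a square r = a/√12 = 2.94/√12 = 0.8487 in
L_e = K·L = 0.7 × 90.3 = 63.21 in
λ = L_e / r_min = 63.210 / 0.8487 = 74.5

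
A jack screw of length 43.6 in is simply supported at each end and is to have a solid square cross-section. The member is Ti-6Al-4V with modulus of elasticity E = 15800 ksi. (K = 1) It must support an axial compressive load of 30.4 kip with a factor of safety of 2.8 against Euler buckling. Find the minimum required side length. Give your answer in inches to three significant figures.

Required P_cr = n·P = 2.8 × 30.4 = 85.12 kip
L_e = K·L = 1 × 43.6 = 43.60 in
Required I = P_cr·L_e²/(π²E) = 8.512×10^4 × 43.60² / (π² × 1.58×10^7) = 1.038 in⁴
Solid square: I = a⁴/12  ⇒  a = (12I)^(1/4) = (12×1.038)^(1/4) = 1.88 in

a ≈ 1.88 in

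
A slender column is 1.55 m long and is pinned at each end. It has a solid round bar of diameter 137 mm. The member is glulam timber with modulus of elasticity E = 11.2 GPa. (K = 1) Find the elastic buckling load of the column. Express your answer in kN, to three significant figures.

I = πd⁴/64 = π×137⁴/64 = 1.729×10^7 mm⁴
I = 1.729×10^7 mm⁴ = 1.729×10^-5 m⁴
Effective length L_e = K·L = 1 × 1.55 = 1.550 m
P_cr = π²EI / L_e² = π² × 11.2×10⁹ × 1.729×10^-5 / 1.550² = 7.956×10^5 N

P_cr ≈ 796 kN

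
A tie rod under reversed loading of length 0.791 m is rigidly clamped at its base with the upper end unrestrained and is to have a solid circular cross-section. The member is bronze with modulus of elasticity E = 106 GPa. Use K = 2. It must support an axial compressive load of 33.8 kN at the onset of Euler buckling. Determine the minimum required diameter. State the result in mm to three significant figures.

L_e = K·L = 2 × 0.791 = 1.582 m
Required I = P_cr·L_e²/(π²E) = 3.380×10^4 × 1.582² / (π² × 1.06×10^11) = 8.086×10^-8 m⁴
I_req = 8.086×10^4 mm⁴
Solid circle: I = πd⁴/64  ⇒  d = (64I/π)^(1/4) = (64×8.086×10^4/π)^(1/4) = 35.8 mm

d ≈ 35.8 mm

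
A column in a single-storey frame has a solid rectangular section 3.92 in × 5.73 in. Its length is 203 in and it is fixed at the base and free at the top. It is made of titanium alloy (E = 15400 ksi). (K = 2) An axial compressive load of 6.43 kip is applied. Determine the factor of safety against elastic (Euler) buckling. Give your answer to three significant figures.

n ≈ 4.12

Buckling occurs about the weak axis: I_min = h·b³/12 with b = 3.92 in (the shorter side).
I_min = 5.73×3.92³/12 = 28.76 in⁴
Effective length L_e = K·L = 2 × 203 = 406.0 in
P_cr = π²EI / L_e² = π² × 15400×10³ × 28.76 / 406.0² = 2.652×10^4 lb
Factor of safety n = P_cr / P = 26.522 / 6.43 = 4.12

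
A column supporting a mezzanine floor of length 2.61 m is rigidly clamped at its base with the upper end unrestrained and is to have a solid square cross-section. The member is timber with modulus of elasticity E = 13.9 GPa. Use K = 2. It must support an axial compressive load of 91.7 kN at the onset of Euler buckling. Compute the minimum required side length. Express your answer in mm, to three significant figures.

a ≈ 122 mm

L_e = K·L = 2 × 2.61 = 5.220 m
Required I = P_cr·L_e²/(π²E) = 9.170×10^4 × 5.220² / (π² × 1.39×10^10) = 1.821×10^-5 m⁴
I_req = 1.821×10^7 mm⁴
Solid square: I = a⁴/12  ⇒  a = (12I)^(1/4) = (12×1.821×10^7)^(1/4) = 122 mm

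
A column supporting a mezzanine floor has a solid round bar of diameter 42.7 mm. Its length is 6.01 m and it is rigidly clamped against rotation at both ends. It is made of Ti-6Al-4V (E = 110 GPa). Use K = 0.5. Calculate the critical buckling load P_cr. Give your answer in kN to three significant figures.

I = πd⁴/64 = π×42.7⁴/64 = 1.632×10^5 mm⁴
I = 1.632×10^5 mm⁴ = 1.632×10^-7 m⁴
Effective length L_e = K·L = 0.5 × 6.01 = 3.005 m
P_cr = π²EI / L_e² = π² × 110×10⁹ × 1.632×10^-7 / 3.005² = 1.962×10^4 N

P_cr ≈ 19.6 kN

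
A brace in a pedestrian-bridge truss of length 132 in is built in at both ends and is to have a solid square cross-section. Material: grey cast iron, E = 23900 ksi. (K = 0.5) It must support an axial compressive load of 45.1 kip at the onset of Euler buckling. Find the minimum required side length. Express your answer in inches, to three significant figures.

a ≈ 1.78 in

L_e = K·L = 0.5 × 132 = 66.00 in
Required I = P_cr·L_e²/(π²E) = 4.510×10^4 × 66.00² / (π² × 2.39×10^7) = 0.8328 in⁴
Solid square: I = a⁴/12  ⇒  a = (12I)^(1/4) = (12×0.8328)^(1/4) = 1.78 in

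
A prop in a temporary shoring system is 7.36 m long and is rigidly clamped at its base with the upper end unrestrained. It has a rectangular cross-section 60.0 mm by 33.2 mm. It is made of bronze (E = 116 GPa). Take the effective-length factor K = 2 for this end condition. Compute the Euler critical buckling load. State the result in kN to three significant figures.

P_cr ≈ 0.967 kN

Buckling occurs about the weak axis: I_min = h·b³/12 with b = 33.2 mm (the shorter side).
I_min = 60.0×33.2³/12 = 1.830×10^5 mm⁴
I = 1.830×10^5 mm⁴ = 1.830×10^-7 m⁴
Effective length L_e = K·L = 2 × 7.36 = 14.72 m
P_cr = π²EI / L_e² = π² × 116×10⁹ × 1.830×10^-7 / 14.72² = 966.8 N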